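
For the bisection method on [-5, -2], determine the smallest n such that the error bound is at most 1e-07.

We need (b-a)/2^n ≤ 1e-07
(-2 - (-5))/2^n ≤ 1e-07
3/2^n ≤ 1e-07
2^n ≥ 30000000
n ≥ log₂(30000000) = 24.84
n ≥ 25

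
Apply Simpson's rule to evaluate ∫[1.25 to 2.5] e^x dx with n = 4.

f(x) = e^x
a = 1.25, b = 2.5, n = 4
h = (b - a)/n = 0.312500

Simpson's rule: (h/3)[f(x₀) + 4f(x₁) + 2f(x₂) + ... + f(xₙ)]

x_0 = 1.2500, f(x_0) = 3.490343, coefficient = 1
x_1 = 1.5625, f(x_1) = 4.770733, coefficient = 4
x_2 = 1.8750, f(x_2) = 6.520819, coefficient = 2
x_3 = 2.1875, f(x_3) = 8.912903, coefficient = 4
x_4 = 2.5000, f(x_4) = 12.182494, coefficient = 1

I ≈ (0.312500/3) × 83.449020 = 8.692606
Exact value: 8.692151
Error: 0.000455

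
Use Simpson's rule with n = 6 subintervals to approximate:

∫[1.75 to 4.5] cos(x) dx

f(x) = cos(x)
a = 1.75, b = 4.5, n = 6
h = (b - a)/n = 0.458333

Simpson's rule: (h/3)[f(x₀) + 4f(x₁) + 2f(x₂) + ... + f(xₙ)]

x_0 = 1.7500, f(x_0) = -0.178246, coefficient = 1
x_1 = 2.2083, f(x_1) = -0.595218, coefficient = 4
x_2 = 2.6667, f(x_2) = -0.889327, coefficient = 2
x_3 = 3.1250, f(x_3) = -0.999862, coefficient = 4
x_4 = 3.5833, f(x_4) = -0.904009, coefficient = 2
x_5 = 4.0417, f(x_5) = -0.621552, coefficient = 4
x_6 = 4.5000, f(x_6) = -0.210796, coefficient = 1

I ≈ (0.458333/3) × -12.842242 = -1.962009
Exact value: -1.961516
Error: 0.000493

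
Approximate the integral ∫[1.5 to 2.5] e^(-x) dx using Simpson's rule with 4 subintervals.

f(x) = e^(-x)
a = 1.5, b = 2.5, n = 4
h = (b - a)/n = 0.250000

Simpson's rule: (h/3)[f(x₀) + 4f(x₁) + 2f(x₂) + ... + f(xₙ)]

x_0 = 1.5000, f(x_0) = 0.223130, coefficient = 1
x_1 = 1.7500, f(x_1) = 0.173774, coefficient = 4
x_2 = 2.0000, f(x_2) = 0.135335, coefficient = 2
x_3 = 2.2500, f(x_3) = 0.105399, coefficient = 4
x_4 = 2.5000, f(x_4) = 0.082085, coefficient = 1

I ≈ (0.250000/3) × 1.692578 = 0.141048
Exact value: 0.141045
Error: 0.000003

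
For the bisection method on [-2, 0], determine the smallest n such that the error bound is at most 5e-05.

We need (b-a)/2^n ≤ 5e-05
(0 - (-2))/2^n ≤ 5e-05
2/2^n ≤ 5e-05
2^n ≥ 40000
n ≥ log₂(40000) = 15.29
n ≥ 16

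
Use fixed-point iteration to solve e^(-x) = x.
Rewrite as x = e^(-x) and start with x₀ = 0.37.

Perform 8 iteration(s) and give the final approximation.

Equation: e^(-x) = x
Fixed-point form: x = e^(-x)
x₀ = 0.37

x_1 = g(0.370000) = 0.690734
x_2 = g(0.690734) = 0.501208
x_3 = g(0.501208) = 0.605798
x_4 = g(0.605798) = 0.545639
x_5 = g(0.545639) = 0.579472
x_6 = g(0.579472) = 0.560194
x_7 = g(0.560194) = 0.571098
x_8 = g(0.571098) = 0.564905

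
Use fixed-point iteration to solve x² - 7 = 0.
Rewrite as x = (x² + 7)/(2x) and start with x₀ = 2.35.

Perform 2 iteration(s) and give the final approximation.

Equation: x² - 7 = 0
Fixed-point form: x = (x² + 7)/(2x)
x₀ = 2.35

x_1 = g(2.350000) = 2.664362
x_2 = g(2.664362) = 2.645816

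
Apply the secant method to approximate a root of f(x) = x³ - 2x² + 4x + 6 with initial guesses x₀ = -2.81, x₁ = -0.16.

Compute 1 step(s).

f(x) = x³ - 2x² + 4x + 6
x₀ = -2.81, x₁ = -0.16

Secant formula: x_{n+1} = x_n - f(x_n)(x_n - x_{n-1})/(f(x_n) - f(x_{n-1}))

Iteration 1:
  f(-2.810000) = -43.220241
  f(-0.160000) = 5.304704
  x_2 = -0.160000 - 5.304704×(-0.160000 - (-2.810000))/(5.304704 - (-43.220241))
       = -0.449696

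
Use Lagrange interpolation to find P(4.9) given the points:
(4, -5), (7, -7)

Lagrange interpolation formula:
P(x) = Σ yᵢ × Lᵢ(x)
where Lᵢ(x) = Π_{j≠i} (x - xⱼ)/(xᵢ - xⱼ)

L_0(4.9) = (4.9 - 7)/(4 - 7) = 0.700000
L_1(4.9) = (4.9 - 4)/(7 - 4) = 0.300000

P(4.9) = (-5)×L_0(4.9) + (-7)×L_1(4.9)
P(4.9) = -5.600000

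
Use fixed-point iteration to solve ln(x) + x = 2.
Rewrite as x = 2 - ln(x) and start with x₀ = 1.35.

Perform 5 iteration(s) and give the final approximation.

Equation: ln(x) + x = 2
Fixed-point form: x = 2 - ln(x)
x₀ = 1.35

x_1 = g(1.350000) = 1.699895
x_2 = g(1.699895) = 1.469433
x_3 = g(1.469433) = 1.615123
x_4 = g(1.615123) = 1.520589
x_5 = g(1.520589) = 1.580902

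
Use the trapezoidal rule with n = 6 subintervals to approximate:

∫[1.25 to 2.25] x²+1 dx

f(x) = x²+1
a = 1.25, b = 2.25, n = 6
h = (b - a)/n = 0.166667

Trapezoidal rule: (h/2)[f(x₀) + 2f(x₁) + 2f(x₂) + ... + f(xₙ)]

x_0 = 1.2500, f(x_0) = 2.562500, coefficient = 1
x_1 = 1.4167, f(x_1) = 3.006944, coefficient = 2
x_2 = 1.5833, f(x_2) = 3.506944, coefficient = 2
x_3 = 1.7500, f(x_3) = 4.062500, coefficient = 2
x_4 = 1.9167, f(x_4) = 4.673611, coefficient = 2
x_5 = 2.0833, f(x_5) = 5.340278, coefficient = 2
x_6 = 2.2500, f(x_6) = 6.062500, coefficient = 1

I ≈ (0.166667/2) × 49.805556 = 4.150463
Exact value: 4.145833
Error: 0.004630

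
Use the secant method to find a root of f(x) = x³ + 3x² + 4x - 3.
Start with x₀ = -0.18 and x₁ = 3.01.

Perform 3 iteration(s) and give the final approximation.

f(x) = x³ + 3x² + 4x - 3
x₀ = -0.18, x₁ = 3.01

Secant formula: x_{n+1} = x_n - f(x_n)(x_n - x_{n-1})/(f(x_n) - f(x_{n-1}))

Iteration 1:
  f(-0.180000) = -3.628632
  f(3.010000) = 63.491201
  x_2 = 3.010000 - 63.491201×(3.010000 - (-0.180000))/(63.491201 - (-3.628632))
       = -0.007542
Iteration 2:
  f(3.010000) = 63.491201
  f(-0.007542) = -3.029999
  x_3 = -0.007542 - (-3.029999)×(-0.007542 - 3.010000)/(-3.029999 - 63.491201)
       = 0.129905
Iteration 3:
  f(-0.007542) = -3.029999
  f(0.129905) = -2.427562
  x_4 = 0.129905 - (-2.427562)×(0.129905 - (-0.007542))/(-2.427562 - (-3.029999))
       = 0.683758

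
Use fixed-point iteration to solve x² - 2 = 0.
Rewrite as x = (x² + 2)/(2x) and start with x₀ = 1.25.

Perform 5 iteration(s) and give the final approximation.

Equation: x² - 2 = 0
Fixed-point form: x = (x² + 2)/(2x)
x₀ = 1.25

x_1 = g(1.250000) = 1.425000
x_2 = g(1.425000) = 1.414254
x_3 = g(1.414254) = 1.414214
x_4 = g(1.414214) = 1.414214
x_5 = g(1.414214) = 1.414214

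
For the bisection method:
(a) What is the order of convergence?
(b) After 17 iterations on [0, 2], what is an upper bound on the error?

(a) Bisection has linear (order 1) convergence; the error is halved each step.

(b) Error bound = (b-a)/2^n = (2 - 0)/2^{17}
    = 2/2^{17}

(a) 1 (linear); (b) error ≤ 1.53e-05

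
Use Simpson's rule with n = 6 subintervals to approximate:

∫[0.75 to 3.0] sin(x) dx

f(x) = sin(x)
a = 0.75, b = 3.0, n = 6
h = (b - a)/n = 0.375000

Simpson's rule: (h/3)[f(x₀) + 4f(x₁) + 2f(x₂) + ... + f(xₙ)]

x_0 = 0.7500, f(x_0) = 0.681639, coefficient = 1
x_1 = 1.1250, f(x_1) = 0.902268, coefficient = 4
x_2 = 1.5000, f(x_2) = 0.997495, coefficient = 2
x_3 = 1.8750, f(x_3) = 0.954086, coefficient = 4
x_4 = 2.2500, f(x_4) = 0.778073, coefficient = 2
x_5 = 2.6250, f(x_5) = 0.493920, coefficient = 4
x_6 = 3.0000, f(x_6) = 0.141120, coefficient = 1

I ≈ (0.375000/3) × 13.774990 = 1.721874
Exact value: 1.721681
Error: 0.000192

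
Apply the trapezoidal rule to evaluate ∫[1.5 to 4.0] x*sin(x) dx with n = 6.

f(x) = x*sin(x)
a = 1.5, b = 4.0, n = 6
h = (b - a)/n = 0.416667

Trapezoidal rule: (h/2)[f(x₀) + 2f(x₁) + 2f(x₂) + ... + f(xₙ)]

x_0 = 1.5000, f(x_0) = 1.496242, coefficient = 1
x_1 = 1.9167, f(x_1) = 1.803163, coefficient = 2
x_2 = 2.3333, f(x_2) = 1.687200, coefficient = 2
x_3 = 2.7500, f(x_3) = 1.049568, coefficient = 2
x_4 = 3.1667, f(x_4) = -0.079393, coefficient = 2
x_5 = 3.5833, f(x_5) = -1.531924, coefficient = 2
x_6 = 4.0000, f(x_6) = -3.027210, coefficient = 1

I ≈ (0.416667/2) × 4.326261 = 0.901304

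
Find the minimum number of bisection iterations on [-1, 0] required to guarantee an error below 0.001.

We need (b-a)/2^n ≤ 0.001
(0 - (-1))/2^n ≤ 0.001
1/2^n ≤ 0.001
2^n ≥ 1000
n ≥ log₂(1000) = 9.97
n ≥ 10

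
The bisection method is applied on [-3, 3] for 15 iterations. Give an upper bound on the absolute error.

Bisection error bound: |error| ≤ (b-a)/2^n
|error| ≤ (3 - (-3))/2^15 = 6/2^15
|error| ≤ 0.0001831055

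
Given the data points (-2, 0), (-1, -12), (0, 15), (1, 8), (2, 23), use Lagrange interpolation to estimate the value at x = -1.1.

Lagrange interpolation formula:
P(x) = Σ yᵢ × Lᵢ(x)
where Lᵢ(x) = Π_{j≠i} (x - xⱼ)/(xᵢ - xⱼ)

L_0(-1.1) = (-1.1 - (-1))/(-2 - (-1)) × (-1.1 - 0)/(-2 - 0) × (-1.1 - 1)/(-2 - 1) × (-1.1 - 2)/(-2 - 2) = 0.029838
L_1(-1.1) = (-1.1 - (-2))/(-1 - (-2)) × (-1.1 - 0)/(-1 - 0) × (-1.1 - 1)/(-1 - 1) × (-1.1 - 2)/(-1 - 2) = 1.074150
L_2(-1.1) = (-1.1 - (-2))/(0 - (-2)) × (-1.1 - (-1))/(0 - (-1)) × (-1.1 - 1)/(0 - 1) × (-1.1 - 2)/(0 - 2) = -0.146475
L_3(-1.1) = (-1.1 - (-2))/(1 - (-2)) × (-1.1 - (-1))/(1 - (-1)) × (-1.1 - 0)/(1 - 0) × (-1.1 - 2)/(1 - 2) = 0.051150
L_4(-1.1) = (-1.1 - (-2))/(2 - (-2)) × (-1.1 - (-1))/(2 - (-1)) × (-1.1 - 0)/(2 - 0) × (-1.1 - 1)/(2 - 1) = -0.008663

P(-1.1) = 0×L_0(-1.1) + (-12)×L_1(-1.1) + 15×L_2(-1.1) + 8×L_3(-1.1) + 23×L_4(-1.1)
P(-1.1) = -14.876963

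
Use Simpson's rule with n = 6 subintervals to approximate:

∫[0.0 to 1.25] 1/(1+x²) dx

f(x) = 1/(1+x²)
a = 0.0, b = 1.25, n = 6
h = (b - a)/n = 0.208333

Simpson's rule: (h/3)[f(x₀) + 4f(x₁) + 2f(x₂) + ... + f(xₙ)]

x_0 = 0.0000, f(x_0) = 1.000000, coefficient = 1
x_1 = 0.2083, f(x_1) = 0.958403, coefficient = 4
x_2 = 0.4167, f(x_2) = 0.852071, coefficient = 2
x_3 = 0.6250, f(x_3) = 0.719101, coefficient = 4
x_4 = 0.8333, f(x_4) = 0.590164, coefficient = 2
x_5 = 1.0417, f(x_5) = 0.479600, coefficient = 4
x_6 = 1.2500, f(x_6) = 0.390244, coefficient = 1

I ≈ (0.208333/3) × 12.903130 = 0.896051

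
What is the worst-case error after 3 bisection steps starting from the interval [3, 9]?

Bisection error bound: |error| ≤ (b-a)/2^n
|error| ≤ (9 - 3)/2^3 = 6/2^3
|error| ≤ 0.7500000000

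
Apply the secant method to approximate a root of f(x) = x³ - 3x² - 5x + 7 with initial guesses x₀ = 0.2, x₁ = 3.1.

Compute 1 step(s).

f(x) = x³ - 3x² - 5x + 7
x₀ = 0.2, x₁ = 3.1

Secant formula: x_{n+1} = x_n - f(x_n)(x_n - x_{n-1})/(f(x_n) - f(x_{n-1}))

Iteration 1:
  f(0.200000) = 5.888000
  f(3.100000) = -7.539000
  x_2 = 3.100000 - (-7.539000)×(3.100000 - 0.200000)/(-7.539000 - 5.888000)
       = 1.471706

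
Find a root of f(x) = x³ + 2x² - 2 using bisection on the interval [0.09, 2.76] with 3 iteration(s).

f(x) = x³ + 2x² - 2
Initial interval: [0.09, 2.76]

Iteration 1:
  c_1 = (0.090000 + 2.760000)/2 = 1.425000
  f(c_1) = f(1.425000) = 4.954891
  f(a) × f(c) < 0, new interval: [0.090000, 1.425000]
Iteration 2:
  c_2 = (0.090000 + 1.425000)/2 = 0.757500
  f(c_2) = f(0.757500) = -0.417729
  f(a) × f(c) ≥ 0, new interval: [0.757500, 1.425000]
Iteration 3:
  c_3 = (0.757500 + 1.425000)/2 = 1.091250
  f(c_3) = f(1.091250) = 1.681143
  f(a) × f(c) < 0, new interval: [0.757500, 1.091250]

After 3 iteration(s), the approximation is c_3 = 1.091250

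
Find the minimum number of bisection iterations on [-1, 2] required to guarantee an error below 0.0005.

We need (b-a)/2^n ≤ 0.0005
(2 - (-1))/2^n ≤ 0.0005
3/2^n ≤ 0.0005
2^n ≥ 6000
n ≥ log₂(6000) = 12.55
n ≥ 13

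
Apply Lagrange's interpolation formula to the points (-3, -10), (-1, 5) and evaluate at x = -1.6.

Lagrange interpolation formula:
P(x) = Σ yᵢ × Lᵢ(x)
where Lᵢ(x) = Π_{j≠i} (x - xⱼ)/(xᵢ - xⱼ)

L_0(-1.6) = (-1.6 - (-1))/(-3 - (-1)) = 0.300000
L_1(-1.6) = (-1.6 - (-3))/(-1 - (-3)) = 0.700000

P(-1.6) = (-10)×L_0(-1.6) + 5×L_1(-1.6)
P(-1.6) = 0.500000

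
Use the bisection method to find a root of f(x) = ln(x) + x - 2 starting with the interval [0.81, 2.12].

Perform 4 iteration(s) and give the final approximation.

f(x) = ln(x) + x - 2
Initial interval: [0.81, 2.12]

Iteration 1:
  c_1 = (0.810000 + 2.120000)/2 = 1.465000
  f(c_1) = f(1.465000) = -0.153145
  f(a) × f(c) ≥ 0, new interval: [1.465000, 2.120000]
Iteration 2:
  c_2 = (1.465000 + 2.120000)/2 = 1.792500
  f(c_2) = f(1.792500) = 0.376111
  f(a) × f(c) < 0, new interval: [1.465000, 1.792500]
Iteration 3:
  c_3 = (1.465000 + 1.792500)/2 = 1.628750
  f(c_3) = f(1.628750) = 0.116563
  f(a) × f(c) < 0, new interval: [1.465000, 1.628750]
Iteration 4:
  c_4 = (1.465000 + 1.628750)/2 = 1.546875
  f(c_4) = f(1.546875) = -0.016888
  f(a) × f(c) ≥ 0, new interval: [1.546875, 1.628750]

After 4 iteration(s), the approximation is c_4 = 1.546875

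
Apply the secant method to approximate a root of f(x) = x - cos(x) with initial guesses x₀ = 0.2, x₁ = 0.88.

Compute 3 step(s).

f(x) = x - cos(x)
x₀ = 0.2, x₁ = 0.88

Secant formula: x_{n+1} = x_n - f(x_n)(x_n - x_{n-1})/(f(x_n) - f(x_{n-1}))

Iteration 1:
  f(0.200000) = -0.780067
  f(0.880000) = 0.242849
  x_2 = 0.880000 - 0.242849×(0.880000 - 0.200000)/(0.242849 - (-0.780067))
       = 0.718562
Iteration 2:
  f(0.880000) = 0.242849
  f(0.718562) = -0.034191
  x_3 = 0.718562 - (-0.034191)×(0.718562 - 0.880000)/(-0.034191 - 0.242849)
       = 0.738486
Iteration 3:
  f(0.718562) = -0.034191
  f(0.738486) = -0.001003
  x_4 = 0.738486 - (-0.001003)×(0.738486 - 0.718562)/(-0.001003 - (-0.034191))
       = 0.739088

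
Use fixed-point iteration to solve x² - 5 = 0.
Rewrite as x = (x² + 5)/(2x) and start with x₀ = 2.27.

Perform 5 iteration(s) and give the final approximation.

Equation: x² - 5 = 0
Fixed-point form: x = (x² + 5)/(2x)
x₀ = 2.27

x_1 = g(2.270000) = 2.236322
x_2 = g(2.236322) = 2.236068
x_3 = g(2.236068) = 2.236068
x_4 = g(2.236068) = 2.236068
x_5 = g(2.236068) = 2.236068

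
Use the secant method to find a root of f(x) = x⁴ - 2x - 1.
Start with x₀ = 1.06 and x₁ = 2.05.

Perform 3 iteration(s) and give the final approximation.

f(x) = x⁴ - 2x - 1
x₀ = 1.06, x₁ = 2.05

Secant formula: x_{n+1} = x_n - f(x_n)(x_n - x_{n-1})/(f(x_n) - f(x_{n-1}))

Iteration 1:
  f(1.060000) = -1.857523
  f(2.050000) = 12.561006
  x_2 = 2.050000 - 12.561006×(2.050000 - 1.060000)/(12.561006 - (-1.857523))
       = 1.187541
Iteration 2:
  f(2.050000) = 12.561006
  f(1.187541) = -1.386269
  x_3 = 1.187541 - (-1.386269)×(1.187541 - 2.050000)/(-1.386269 - 12.561006)
       = 1.273263
Iteration 3:
  f(1.187541) = -1.386269
  f(1.273263) = -0.918238
  x_4 = 1.273263 - (-0.918238)×(1.273263 - 1.187541)/(-0.918238 - (-1.386269))
       = 1.441445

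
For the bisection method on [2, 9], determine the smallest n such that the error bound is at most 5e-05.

We need (b-a)/2^n ≤ 5e-05
(9 - 2)/2^n ≤ 5e-05
7/2^n ≤ 5e-05
2^n ≥ 140000
n ≥ log₂(140000) = 17.10
n ≥ 18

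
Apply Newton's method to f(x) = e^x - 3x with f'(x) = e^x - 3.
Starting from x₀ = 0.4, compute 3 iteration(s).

f(x) = e^x - 3x
f'(x) = e^x - 3
x₀ = 0.4

Newton-Raphson formula: x_{n+1} = x_n - f(x_n)/f'(x_n)

Iteration 1:
  f(0.400000) = 0.291825
  f'(0.400000) = -1.508175
  x_1 = 0.400000 - 0.291825/(-1.508175) = 0.593495
Iteration 2:
  f(0.593495) = 0.029819
  f'(0.593495) = -1.189695
  x_2 = 0.593495 - 0.029819/(-1.189695) = 0.618560
Iteration 3:
  f(0.618560) = 0.000573
  f'(0.618560) = -1.143747
  x_3 = 0.618560 - 0.000573/(-1.143747) = 0.619061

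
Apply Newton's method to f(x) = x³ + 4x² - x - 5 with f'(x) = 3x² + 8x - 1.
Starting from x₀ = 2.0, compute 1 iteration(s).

f(x) = x³ + 4x² - x - 5
f'(x) = 3x² + 8x - 1
x₀ = 2.0

Newton-Raphson formula: x_{n+1} = x_n - f(x_n)/f'(x_n)

Iteration 1:
  f(2.000000) = 17.000000
  f'(2.000000) = 27.000000
  x_1 = 2.000000 - 17.000000/27.000000 = 1.370370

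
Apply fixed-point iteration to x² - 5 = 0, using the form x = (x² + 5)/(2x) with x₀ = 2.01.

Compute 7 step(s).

Equation: x² - 5 = 0
Fixed-point form: x = (x² + 5)/(2x)
x₀ = 2.01

x_1 = g(2.010000) = 2.248781
x_2 = g(2.248781) = 2.236104
x_3 = g(2.236104) = 2.236068
x_4 = g(2.236068) = 2.236068
x_5 = g(2.236068) = 2.236068
x_6 = g(2.236068) = 2.236068
x_7 = g(2.236068) = 2.236068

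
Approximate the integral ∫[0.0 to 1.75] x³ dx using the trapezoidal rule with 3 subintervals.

f(x) = x³
a = 0.0, b = 1.75, n = 3
h = (b - a)/n = 0.583333

Trapezoidal rule: (h/2)[f(x₀) + 2f(x₁) + 2f(x₂) + ... + f(xₙ)]

x_0 = 0.0000, f(x_0) = 0.000000, coefficient = 1
x_1 = 0.5833, f(x_1) = 0.198495, coefficient = 2
x_2 = 1.1667, f(x_2) = 1.587963, coefficient = 2
x_3 = 1.7500, f(x_3) = 5.359375, coefficient = 1

I ≈ (0.583333/2) × 8.932292 = 2.605252
Exact value: 2.344727
Error: 0.260525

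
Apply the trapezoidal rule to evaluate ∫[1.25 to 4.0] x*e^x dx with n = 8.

f(x) = x*e^x
a = 1.25, b = 4.0, n = 8
h = (b - a)/n = 0.343750

Trapezoidal rule: (h/2)[f(x₀) + 2f(x₁) + 2f(x₂) + ... + f(xₙ)]

x_0 = 1.2500, f(x_0) = 4.362929, coefficient = 1
x_1 = 1.5938, f(x_1) = 7.844712, coefficient = 2
x_2 = 1.9375, f(x_2) = 13.448916, coefficient = 2
x_3 = 2.2812, f(x_3) = 22.330948, coefficient = 2
x_4 = 2.6250, f(x_4) = 36.237007, coefficient = 2
x_5 = 2.9688, f(x_5) = 57.794348, coefficient = 2
x_6 = 3.3125, f(x_6) = 90.940295, coefficient = 2
x_7 = 3.6562, f(x_7) = 141.554957, coefficient = 2
x_8 = 4.0000, f(x_8) = 218.392600, coefficient = 1

I ≈ (0.343750/2) × 963.057897 = 165.525576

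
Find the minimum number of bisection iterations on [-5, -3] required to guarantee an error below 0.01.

We need (b-a)/2^n ≤ 0.01
(-3 - (-5))/2^n ≤ 0.01
2/2^n ≤ 0.01
2^n ≥ 200
n ≥ log₂(200) = 7.64
n ≥ 8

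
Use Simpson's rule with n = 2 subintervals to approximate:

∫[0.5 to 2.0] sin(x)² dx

f(x) = sin(x)²
a = 0.5, b = 2.0, n = 2
h = (b - a)/n = 0.750000

Simpson's rule: (h/3)[f(x₀) + 4f(x₁) + 2f(x₂) + ... + f(xₙ)]

x_0 = 0.5000, f(x_0) = 0.229849, coefficient = 1
x_1 = 1.2500, f(x_1) = 0.900572, coefficient = 4
x_2 = 2.0000, f(x_2) = 0.826822, coefficient = 1

I ≈ (0.750000/3) × 4.658958 = 1.164739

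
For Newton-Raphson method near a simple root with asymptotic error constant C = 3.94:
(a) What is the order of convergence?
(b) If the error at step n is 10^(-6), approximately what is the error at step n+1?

(a) Newton-Raphson has quadratic (order 2) convergence near simple roots.
    This means |e_{n+1}| ≈ C|e_n|².

(b) With |e_n| = 10^(-6) and C = 3.94:
    |e_{n+1}| ≈ 3.94 × (10^(-6))² = 3.94 × 10^(-12)

(a) 2 (quadratic); (b) |e_{n+1}| ≈ 3.940e-12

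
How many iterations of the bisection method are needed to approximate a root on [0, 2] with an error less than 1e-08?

We need (b-a)/2^n ≤ 1e-08
(2 - 0)/2^n ≤ 1e-08
2/2^n ≤ 1e-08
2^n ≥ 200000000
n ≥ log₂(200000000) = 27.58
n ≥ 28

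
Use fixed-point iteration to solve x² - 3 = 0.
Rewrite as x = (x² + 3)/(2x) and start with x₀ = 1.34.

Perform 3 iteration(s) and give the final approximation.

Equation: x² - 3 = 0
Fixed-point form: x = (x² + 3)/(2x)
x₀ = 1.34

x_1 = g(1.340000) = 1.789403
x_2 = g(1.789403) = 1.732970
x_3 = g(1.732970) = 1.732051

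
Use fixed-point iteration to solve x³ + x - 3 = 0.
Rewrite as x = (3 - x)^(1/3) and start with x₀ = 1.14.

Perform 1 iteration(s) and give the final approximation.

Equation: x³ + x - 3 = 0
Fixed-point form: x = (3 - x)^(1/3)
x₀ = 1.14

x_1 = g(1.140000) = 1.229809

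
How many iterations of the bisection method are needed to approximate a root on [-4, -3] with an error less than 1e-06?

We need (b-a)/2^n ≤ 1e-06
(-3 - (-4))/2^n ≤ 1e-06
1/2^n ≤ 1e-06
2^n ≥ 1000000
n ≥ log₂(1000000) = 19.93
n ≥ 20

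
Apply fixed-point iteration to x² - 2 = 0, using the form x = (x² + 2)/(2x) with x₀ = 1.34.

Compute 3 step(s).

Equation: x² - 2 = 0
Fixed-point form: x = (x² + 2)/(2x)
x₀ = 1.34

x_1 = g(1.340000) = 1.416269
x_2 = g(1.416269) = 1.414215
x_3 = g(1.414215) = 1.414214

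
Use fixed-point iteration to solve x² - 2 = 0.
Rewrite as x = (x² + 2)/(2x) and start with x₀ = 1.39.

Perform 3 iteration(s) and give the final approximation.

Equation: x² - 2 = 0
Fixed-point form: x = (x² + 2)/(2x)
x₀ = 1.39

x_1 = g(1.390000) = 1.414424
x_2 = g(1.414424) = 1.414214
x_3 = g(1.414214) = 1.414214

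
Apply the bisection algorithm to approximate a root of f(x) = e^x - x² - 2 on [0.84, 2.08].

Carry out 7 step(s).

f(x) = e^x - x² - 2
Initial interval: [0.84, 2.08]

Iteration 1:
  c_1 = (0.840000 + 2.080000)/2 = 1.460000
  f(c_1) = f(1.460000) = 0.174360
  f(a) × f(c) < 0, new interval: [0.840000, 1.460000]
Iteration 2:
  c_2 = (0.840000 + 1.460000)/2 = 1.150000
  f(c_2) = f(1.150000) = -0.164307
  f(a) × f(c) ≥ 0, new interval: [1.150000, 1.460000]
Iteration 3:
  c_3 = (1.150000 + 1.460000)/2 = 1.305000
  f(c_3) = f(1.305000) = -0.015336
  f(a) × f(c) ≥ 0, new interval: [1.305000, 1.460000]
Iteration 4:
  c_4 = (1.305000 + 1.460000)/2 = 1.382500
  f(c_4) = f(1.382500) = 0.073545
  f(a) × f(c) < 0, new interval: [1.305000, 1.382500]
Iteration 5:
  c_5 = (1.305000 + 1.382500)/2 = 1.343750
  f(c_5) = f(1.343750) = 0.027728
  f(a) × f(c) < 0, new interval: [1.305000, 1.343750]
Iteration 6:
  c_6 = (1.305000 + 1.343750)/2 = 1.324375
  f(c_6) = f(1.324375) = 0.005866
  f(a) × f(c) < 0, new interval: [1.305000, 1.324375]
Iteration 7:
  c_7 = (1.305000 + 1.324375)/2 = 1.314687
  f(c_7) = f(1.314687) = -0.004816
  f(a) × f(c) ≥ 0, new interval: [1.314687, 1.324375]

After 7 iteration(s), the approximation is c_7 = 1.314687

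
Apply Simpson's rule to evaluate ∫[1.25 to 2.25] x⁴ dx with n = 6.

f(x) = x⁴
a = 1.25, b = 2.25, n = 6
h = (b - a)/n = 0.166667

Simpson's rule: (h/3)[f(x₀) + 4f(x₁) + 2f(x₂) + ... + f(xₙ)]

x_0 = 1.2500, f(x_0) = 2.441406, coefficient = 1
x_1 = 1.4167, f(x_1) = 4.027826, coefficient = 4
x_2 = 1.5833, f(x_2) = 6.284770, coefficient = 2
x_3 = 1.7500, f(x_3) = 9.378906, coefficient = 4
x_4 = 1.9167, f(x_4) = 13.495419, coefficient = 2
x_5 = 2.0833, f(x_5) = 18.838011, coefficient = 4
x_6 = 2.2500, f(x_6) = 25.628906, coefficient = 1

I ≈ (0.166667/3) × 196.609664 = 10.922759
Exact value: 10.922656
Error: 0.000103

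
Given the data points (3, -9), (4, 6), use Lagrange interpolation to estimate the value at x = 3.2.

Lagrange interpolation formula:
P(x) = Σ yᵢ × Lᵢ(x)
where Lᵢ(x) = Π_{j≠i} (x - xⱼ)/(xᵢ - xⱼ)

L_0(3.2) = (3.2 - 4)/(3 - 4) = 0.800000
L_1(3.2) = (3.2 - 3)/(4 - 3) = 0.200000

P(3.2) = (-9)×L_0(3.2) + 6×L_1(3.2)
P(3.2) = -6.000000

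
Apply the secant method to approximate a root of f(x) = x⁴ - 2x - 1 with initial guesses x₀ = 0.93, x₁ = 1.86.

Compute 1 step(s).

f(x) = x⁴ - 2x - 1
x₀ = 0.93, x₁ = 1.86

Secant formula: x_{n+1} = x_n - f(x_n)(x_n - x_{n-1})/(f(x_n) - f(x_{n-1}))

Iteration 1:
  f(0.930000) = -2.111948
  f(1.860000) = 7.248832
  x_2 = 1.860000 - 7.248832×(1.860000 - 0.930000)/(7.248832 - (-2.111948))
       = 1.139823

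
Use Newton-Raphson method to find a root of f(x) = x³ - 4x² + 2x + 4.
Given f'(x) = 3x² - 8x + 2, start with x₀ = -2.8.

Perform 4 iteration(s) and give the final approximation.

f(x) = x³ - 4x² + 2x + 4
f'(x) = 3x² - 8x + 2
x₀ = -2.8

Newton-Raphson formula: x_{n+1} = x_n - f(x_n)/f'(x_n)

Iteration 1:
  f(-2.800000) = -54.912000
  f'(-2.800000) = 47.920000
  x_1 = -2.800000 - (-54.912000)/47.920000 = -1.654090
Iteration 2:
  f(-1.654090) = -14.777851
  f'(-1.654090) = 23.440764
  x_2 = -1.654090 - (-14.777851)/23.440764 = -1.023656
Iteration 3:
  f(-1.023656) = -3.311462
  f'(-1.023656) = 13.332867
  x_3 = -1.023656 - (-3.311462)/13.332867 = -0.775288
Iteration 4:
  f(-0.775288) = -0.420865
  f'(-0.775288) = 10.005517
  x_4 = -0.775288 - (-0.420865)/10.005517 = -0.733225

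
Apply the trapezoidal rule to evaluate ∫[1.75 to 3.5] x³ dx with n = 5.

f(x) = x³
a = 1.75, b = 3.5, n = 5
h = (b - a)/n = 0.350000

Trapezoidal rule: (h/2)[f(x₀) + 2f(x₁) + 2f(x₂) + ... + f(xₙ)]

x_0 = 1.7500, f(x_0) = 5.359375, coefficient = 1
x_1 = 2.1000, f(x_1) = 9.261000, coefficient = 2
x_2 = 2.4500, f(x_2) = 14.706125, coefficient = 2
x_3 = 2.8000, f(x_3) = 21.952000, coefficient = 2
x_4 = 3.1500, f(x_4) = 31.255875, coefficient = 2
x_5 = 3.5000, f(x_5) = 42.875000, coefficient = 1

I ≈ (0.350000/2) × 202.584375 = 35.452266
Exact value: 35.170898
Error: 0.281367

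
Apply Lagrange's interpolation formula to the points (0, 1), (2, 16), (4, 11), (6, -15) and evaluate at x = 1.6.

Lagrange interpolation formula:
P(x) = Σ yᵢ × Lᵢ(x)
where Lᵢ(x) = Π_{j≠i} (x - xⱼ)/(xᵢ - xⱼ)

L_0(1.6) = (1.6 - 2)/(0 - 2) × (1.6 - 4)/(0 - 4) × (1.6 - 6)/(0 - 6) = 0.088000
L_1(1.6) = (1.6 - 0)/(2 - 0) × (1.6 - 4)/(2 - 4) × (1.6 - 6)/(2 - 6) = 1.056000
L_2(1.6) = (1.6 - 0)/(4 - 0) × (1.6 - 2)/(4 - 2) × (1.6 - 6)/(4 - 6) = -0.176000
L_3(1.6) = (1.6 - 0)/(6 - 0) × (1.6 - 2)/(6 - 2) × (1.6 - 4)/(6 - 4) = 0.032000

P(1.6) = 1×L_0(1.6) + 16×L_1(1.6) + 11×L_2(1.6) + (-15)×L_3(1.6)
P(1.6) = 14.568000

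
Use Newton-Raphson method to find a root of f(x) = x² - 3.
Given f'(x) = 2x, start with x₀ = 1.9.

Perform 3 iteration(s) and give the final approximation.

f(x) = x² - 3
f'(x) = 2x
x₀ = 1.9

Newton-Raphson formula: x_{n+1} = x_n - f(x_n)/f'(x_n)

Iteration 1:
  f(1.900000) = 0.610000
  f'(1.900000) = 3.800000
  x_1 = 1.900000 - 0.610000/3.800000 = 1.739474
Iteration 2:
  f(1.739474) = 0.025769
  f'(1.739474) = 3.478947
  x_2 = 1.739474 - 0.025769/3.478947 = 1.732067
Iteration 3:
  f(1.732067) = 0.000055
  f'(1.732067) = 3.464133
  x_3 = 1.732067 - 0.000055/3.464133 = 1.732051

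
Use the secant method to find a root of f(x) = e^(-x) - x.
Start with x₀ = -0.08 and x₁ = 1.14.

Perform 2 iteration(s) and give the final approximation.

f(x) = e^(-x) - x
x₀ = -0.08, x₁ = 1.14

Secant formula: x_{n+1} = x_n - f(x_n)(x_n - x_{n-1})/(f(x_n) - f(x_{n-1}))

Iteration 1:
  f(-0.080000) = 1.163287
  f(1.140000) = -0.820181
  x_2 = 1.140000 - (-0.820181)×(1.140000 - (-0.080000))/(-0.820181 - 1.163287)
       = 0.635520
Iteration 2:
  f(1.140000) = -0.820181
  f(0.635520) = -0.105859
  x_3 = 0.635520 - (-0.105859)×(0.635520 - 1.140000)/(-0.105859 - (-0.820181))
       = 0.560758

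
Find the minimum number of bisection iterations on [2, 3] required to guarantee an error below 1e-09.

We need (b-a)/2^n ≤ 1e-09
(3 - 2)/2^n ≤ 1e-09
1/2^n ≤ 1e-09
2^n ≥ 1000000000
n ≥ log₂(1000000000) = 29.90
n ≥ 30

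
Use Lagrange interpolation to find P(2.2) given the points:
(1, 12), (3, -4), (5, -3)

Lagrange interpolation formula:
P(x) = Σ yᵢ × Lᵢ(x)
where Lᵢ(x) = Π_{j≠i} (x - xⱼ)/(xᵢ - xⱼ)

L_0(2.2) = (2.2 - 3)/(1 - 3) × (2.2 - 5)/(1 - 5) = 0.280000
L_1(2.2) = (2.2 - 1)/(3 - 1) × (2.2 - 5)/(3 - 5) = 0.840000
L_2(2.2) = (2.2 - 1)/(5 - 1) × (2.2 - 3)/(5 - 3) = -0.120000

P(2.2) = 12×L_0(2.2) + (-4)×L_1(2.2) + (-3)×L_2(2.2)
P(2.2) = 0.360000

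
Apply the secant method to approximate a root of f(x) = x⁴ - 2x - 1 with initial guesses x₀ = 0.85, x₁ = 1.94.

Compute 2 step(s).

f(x) = x⁴ - 2x - 1
x₀ = 0.85, x₁ = 1.94

Secant formula: x_{n+1} = x_n - f(x_n)(x_n - x_{n-1})/(f(x_n) - f(x_{n-1}))

Iteration 1:
  f(0.850000) = -2.177994
  f(1.940000) = 9.284685
  x_2 = 1.940000 - 9.284685×(1.940000 - 0.850000)/(9.284685 - (-2.177994))
       = 1.057108
Iteration 2:
  f(1.940000) = 9.284685
  f(1.057108) = -1.865460
  x_3 = 1.057108 - (-1.865460)×(1.057108 - 1.940000)/(-1.865460 - 9.284685)
       = 1.204819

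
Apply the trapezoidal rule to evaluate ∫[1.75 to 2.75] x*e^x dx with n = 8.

f(x) = x*e^x
a = 1.75, b = 2.75, n = 8
h = (b - a)/n = 0.125000

Trapezoidal rule: (h/2)[f(x₀) + 2f(x₁) + 2f(x₂) + ... + f(xₙ)]

x_0 = 1.7500, f(x_0) = 10.070555, coefficient = 1
x_1 = 1.8750, f(x_1) = 12.226536, coefficient = 2
x_2 = 2.0000, f(x_2) = 14.778112, coefficient = 2
x_3 = 2.1250, f(x_3) = 17.792407, coefficient = 2
x_4 = 2.2500, f(x_4) = 21.347406, coefficient = 2
x_5 = 2.3750, f(x_5) = 25.533656, coefficient = 2
x_6 = 2.5000, f(x_6) = 30.456235, coefficient = 2
x_7 = 2.6250, f(x_7) = 36.237007, coefficient = 2
x_8 = 2.7500, f(x_8) = 43.017238, coefficient = 1

I ≈ (0.125000/2) × 369.830511 = 23.114407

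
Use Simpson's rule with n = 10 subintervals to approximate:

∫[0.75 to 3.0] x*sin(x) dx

f(x) = x*sin(x)
a = 0.75, b = 3.0, n = 10
h = (b - a)/n = 0.225000

Simpson's rule: (h/3)[f(x₀) + 4f(x₁) + 2f(x₂) + ... + f(xₙ)]

x_0 = 0.7500, f(x_0) = 0.511229, coefficient = 1
x_1 = 0.9750, f(x_1) = 0.807009, coefficient = 4
x_2 = 1.2000, f(x_2) = 1.118447, coefficient = 2
x_3 = 1.4250, f(x_3) = 1.409882, coefficient = 4
x_4 = 1.6500, f(x_4) = 1.644827, coefficient = 2
x_5 = 1.8750, f(x_5) = 1.788911, coefficient = 4
x_6 = 2.1000, f(x_6) = 1.812740, coefficient = 2
x_7 = 2.3250, f(x_7) = 1.694500, coefficient = 4
x_8 = 2.5500, f(x_8) = 1.422093, coefficient = 2
x_9 = 2.7750, f(x_9) = 0.994662, coefficient = 4
x_10 = 3.0000, f(x_10) = 0.423360, coefficient = 1

I ≈ (0.225000/3) × 39.710655 = 2.978299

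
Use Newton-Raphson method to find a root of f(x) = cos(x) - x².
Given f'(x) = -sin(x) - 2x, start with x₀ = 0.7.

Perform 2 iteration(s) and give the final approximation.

f(x) = cos(x) - x²
f'(x) = -sin(x) - 2x
x₀ = 0.7

Newton-Raphson formula: x_{n+1} = x_n - f(x_n)/f'(x_n)

Iteration 1:
  f(0.700000) = 0.274842
  f'(0.700000) = -2.044218
  x_1 = 0.700000 - 0.274842/(-2.044218) = 0.834449
Iteration 2:
  f(0.834449) = -0.024718
  f'(0.834449) = -2.409823
  x_2 = 0.834449 - (-0.024718)/(-2.409823) = 0.824191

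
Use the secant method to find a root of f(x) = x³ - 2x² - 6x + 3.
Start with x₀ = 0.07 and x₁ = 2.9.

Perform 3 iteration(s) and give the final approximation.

f(x) = x³ - 2x² - 6x + 3
x₀ = 0.07, x₁ = 2.9

Secant formula: x_{n+1} = x_n - f(x_n)(x_n - x_{n-1})/(f(x_n) - f(x_{n-1}))

Iteration 1:
  f(0.070000) = 2.570543
  f(2.900000) = -6.831000
  x_2 = 2.900000 - (-6.831000)×(2.900000 - 0.070000)/(-6.831000 - 2.570543)
       = 0.843771
Iteration 2:
  f(2.900000) = -6.831000
  f(0.843771) = -2.885799
  x_3 = 0.843771 - (-2.885799)×(0.843771 - 2.900000)/(-2.885799 - (-6.831000))
       = -0.660301
Iteration 3:
  f(0.843771) = -2.885799
  f(-0.660301) = 5.801922
  x_4 = -0.660301 - 5.801922×(-0.660301 - 0.843771)/(5.801922 - (-2.885799))
       = 0.344163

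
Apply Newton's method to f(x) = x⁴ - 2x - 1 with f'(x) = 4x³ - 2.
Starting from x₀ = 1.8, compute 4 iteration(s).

f(x) = x⁴ - 2x - 1
f'(x) = 4x³ - 2
x₀ = 1.8

Newton-Raphson formula: x_{n+1} = x_n - f(x_n)/f'(x_n)

Iteration 1:
  f(1.800000) = 5.897600
  f'(1.800000) = 21.328000
  x_1 = 1.800000 - 5.897600/21.328000 = 1.523481
Iteration 2:
  f(1.523481) = 1.340051
  f'(1.523481) = 12.143960
  x_2 = 1.523481 - 1.340051/12.143960 = 1.413134
Iteration 3:
  f(1.413134) = 0.161530
  f'(1.413134) = 9.287812
  x_3 = 1.413134 - 0.161530/9.287812 = 1.395742
Iteration 4:
  f(1.395742) = 0.003594
  f'(1.395742) = 8.876160
  x_4 = 1.395742 - 0.003594/8.876160 = 1.395337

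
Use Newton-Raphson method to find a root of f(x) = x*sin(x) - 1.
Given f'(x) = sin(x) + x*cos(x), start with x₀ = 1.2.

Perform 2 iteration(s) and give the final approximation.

f(x) = x*sin(x) - 1
f'(x) = sin(x) + x*cos(x)
x₀ = 1.2

Newton-Raphson formula: x_{n+1} = x_n - f(x_n)/f'(x_n)

Iteration 1:
  f(1.200000) = 0.118447
  f'(1.200000) = 1.366868
  x_1 = 1.200000 - 0.118447/1.366868 = 1.113344
Iteration 2:
  f(1.113344) = -0.001129
  f'(1.113344) = 1.388904
  x_2 = 1.113344 - (-0.001129)/1.388904 = 1.114157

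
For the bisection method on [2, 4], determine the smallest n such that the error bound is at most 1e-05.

We need (b-a)/2^n ≤ 1e-05
(4 - 2)/2^n ≤ 1e-05
2/2^n ≤ 1e-05
2^n ≥ 200000
n ≥ log₂(200000) = 17.61
n ≥ 18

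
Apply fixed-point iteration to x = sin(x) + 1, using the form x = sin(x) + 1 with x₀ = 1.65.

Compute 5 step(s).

Equation: x = sin(x) + 1
Fixed-point form: x = sin(x) + 1
x₀ = 1.65

x_1 = g(1.650000) = 1.996865
x_2 = g(1.996865) = 1.910598
x_3 = g(1.910598) = 1.942821
x_4 = g(1.942821) = 1.931593
x_5 = g(1.931593) = 1.935616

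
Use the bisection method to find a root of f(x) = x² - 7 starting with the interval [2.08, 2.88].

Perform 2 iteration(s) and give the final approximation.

f(x) = x² - 7
Initial interval: [2.08, 2.88]

Iteration 1:
  c_1 = (2.080000 + 2.880000)/2 = 2.480000
  f(c_1) = f(2.480000) = -0.849600
  f(a) × f(c) ≥ 0, new interval: [2.480000, 2.880000]
Iteration 2:
  c_2 = (2.480000 + 2.880000)/2 = 2.680000
  f(c_2) = f(2.680000) = 0.182400
  f(a) × f(c) < 0, new interval: [2.480000, 2.680000]

After 2 iteration(s), the approximation is c_2 = 2.680000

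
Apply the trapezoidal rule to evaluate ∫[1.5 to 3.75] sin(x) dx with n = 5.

f(x) = sin(x)
a = 1.5, b = 3.75, n = 5
h = (b - a)/n = 0.450000

Trapezoidal rule: (h/2)[f(x₀) + 2f(x₁) + 2f(x₂) + ... + f(xₙ)]

x_0 = 1.5000, f(x_0) = 0.997495, coefficient = 1
x_1 = 1.9500, f(x_1) = 0.928960, coefficient = 2
x_2 = 2.4000, f(x_2) = 0.675463, coefficient = 2
x_3 = 2.8500, f(x_3) = 0.287478, coefficient = 2
x_4 = 3.3000, f(x_4) = -0.157746, coefficient = 2
x_5 = 3.7500, f(x_5) = -0.571561, coefficient = 1

I ≈ (0.450000/2) × 3.894244 = 0.876205
Exact value: 0.891297
Error: 0.015092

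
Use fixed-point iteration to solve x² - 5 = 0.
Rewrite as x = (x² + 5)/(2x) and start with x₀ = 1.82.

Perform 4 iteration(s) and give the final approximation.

Equation: x² - 5 = 0
Fixed-point form: x = (x² + 5)/(2x)
x₀ = 1.82

x_1 = g(1.820000) = 2.283626
x_2 = g(2.283626) = 2.236563
x_3 = g(2.236563) = 2.236068
x_4 = g(2.236068) = 2.236068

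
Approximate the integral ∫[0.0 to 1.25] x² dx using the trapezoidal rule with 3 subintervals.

f(x) = x²
a = 0.0, b = 1.25, n = 3
h = (b - a)/n = 0.416667

Trapezoidal rule: (h/2)[f(x₀) + 2f(x₁) + 2f(x₂) + ... + f(xₙ)]

x_0 = 0.0000, f(x_0) = 0.000000, coefficient = 1
x_1 = 0.4167, f(x_1) = 0.173611, coefficient = 2
x_2 = 0.8333, f(x_2) = 0.694444, coefficient = 2
x_3 = 1.2500, f(x_3) = 1.562500, coefficient = 1

I ≈ (0.416667/2) × 3.298611 = 0.687211
Exact value: 0.651042
Error: 0.036169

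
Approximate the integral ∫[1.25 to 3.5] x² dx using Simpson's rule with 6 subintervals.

f(x) = x²
a = 1.25, b = 3.5, n = 6
h = (b - a)/n = 0.375000

Simpson's rule: (h/3)[f(x₀) + 4f(x₁) + 2f(x₂) + ... + f(xₙ)]

x_0 = 1.2500, f(x_0) = 1.562500, coefficient = 1
x_1 = 1.6250, f(x_1) = 2.640625, coefficient = 4
x_2 = 2.0000, f(x_2) = 4.000000, coefficient = 2
x_3 = 2.3750, f(x_3) = 5.640625, coefficient = 4
x_4 = 2.7500, f(x_4) = 7.562500, coefficient = 2
x_5 = 3.1250, f(x_5) = 9.765625, coefficient = 4
x_6 = 3.5000, f(x_6) = 12.250000, coefficient = 1

I ≈ (0.375000/3) × 109.125000 = 13.640625
Exact value: 13.640625
Error: 0.000000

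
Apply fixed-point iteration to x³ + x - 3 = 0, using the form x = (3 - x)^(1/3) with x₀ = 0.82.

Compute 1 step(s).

Equation: x³ + x - 3 = 0
Fixed-point form: x = (3 - x)^(1/3)
x₀ = 0.82

x_1 = g(0.820000) = 1.296638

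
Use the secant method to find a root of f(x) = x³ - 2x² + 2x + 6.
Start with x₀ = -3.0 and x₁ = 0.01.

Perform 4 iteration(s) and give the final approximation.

f(x) = x³ - 2x² + 2x + 6
x₀ = -3.0, x₁ = 0.01

Secant formula: x_{n+1} = x_n - f(x_n)(x_n - x_{n-1})/(f(x_n) - f(x_{n-1}))

Iteration 1:
  f(-3.000000) = -45.000000
  f(0.010000) = 6.019801
  x_2 = 0.010000 - 6.019801×(0.010000 - (-3.000000))/(6.019801 - (-45.000000))
       = -0.345148
Iteration 2:
  f(0.010000) = 6.019801
  f(-0.345148) = 5.030332
  x_3 = -0.345148 - 5.030332×(-0.345148 - 0.010000)/(5.030332 - 6.019801)
       = -2.150676
Iteration 3:
  f(-0.345148) = 5.030332
  f(-2.150676) = -17.499923
  x_4 = -2.150676 - (-17.499923)×(-2.150676 - (-0.345148))/(-17.499923 - 5.030332)
       = -0.748269
Iteration 4:
  f(-2.150676) = -17.499923
  f(-0.748269) = 2.964690
  x_5 = -0.748269 - 2.964690×(-0.748269 - (-2.150676))/(2.964690 - (-17.499923))
       = -0.951434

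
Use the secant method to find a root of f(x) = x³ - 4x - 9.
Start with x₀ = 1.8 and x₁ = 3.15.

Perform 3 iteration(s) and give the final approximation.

f(x) = x³ - 4x - 9
x₀ = 1.8, x₁ = 3.15

Secant formula: x_{n+1} = x_n - f(x_n)(x_n - x_{n-1})/(f(x_n) - f(x_{n-1}))

Iteration 1:
  f(1.800000) = -10.368000
  f(3.150000) = 9.655875
  x_2 = 3.150000 - 9.655875×(3.150000 - 1.800000)/(9.655875 - (-10.368000))
       = 2.499006
Iteration 2:
  f(3.150000) = 9.655875
  f(2.499006) = -3.389661
  x_3 = 2.499006 - (-3.389661)×(2.499006 - 3.150000)/(-3.389661 - 9.655875)
       = 2.668155
Iteration 3:
  f(2.499006) = -3.389661
  f(2.668155) = -0.677881
  x_4 = 2.668155 - (-0.677881)×(2.668155 - 2.499006)/(-0.677881 - (-3.389661))
       = 2.710439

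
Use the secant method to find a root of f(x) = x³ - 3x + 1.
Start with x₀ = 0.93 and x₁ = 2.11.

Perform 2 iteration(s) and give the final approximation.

f(x) = x³ - 3x + 1
x₀ = 0.93, x₁ = 2.11

Secant formula: x_{n+1} = x_n - f(x_n)(x_n - x_{n-1})/(f(x_n) - f(x_{n-1}))

Iteration 1:
  f(0.930000) = -0.985643
  f(2.110000) = 4.063931
  x_2 = 2.110000 - 4.063931×(2.110000 - 0.930000)/(4.063931 - (-0.985643))
       = 1.160328
Iteration 2:
  f(2.110000) = 4.063931
  f(1.160328) = -0.918763
  x_3 = 1.160328 - (-0.918763)×(1.160328 - 2.110000)/(-0.918763 - 4.063931)
       = 1.335439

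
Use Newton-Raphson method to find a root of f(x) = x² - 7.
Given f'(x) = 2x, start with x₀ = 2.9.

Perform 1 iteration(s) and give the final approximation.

f(x) = x² - 7
f'(x) = 2x
x₀ = 2.9

Newton-Raphson formula: x_{n+1} = x_n - f(x_n)/f'(x_n)

Iteration 1:
  f(2.900000) = 1.410000
  f'(2.900000) = 5.800000
  x_1 = 2.900000 - 1.410000/5.800000 = 2.656897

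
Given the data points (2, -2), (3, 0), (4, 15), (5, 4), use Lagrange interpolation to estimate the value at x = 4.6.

Lagrange interpolation formula:
P(x) = Σ yᵢ × Lᵢ(x)
where Lᵢ(x) = Π_{j≠i} (x - xⱼ)/(xᵢ - xⱼ)

L_0(4.6) = (4.6 - 3)/(2 - 3) × (4.6 - 4)/(2 - 4) × (4.6 - 5)/(2 - 5) = 0.064000
L_1(4.6) = (4.6 - 2)/(3 - 2) × (4.6 - 4)/(3 - 4) × (4.6 - 5)/(3 - 5) = -0.312000
L_2(4.6) = (4.6 - 2)/(4 - 2) × (4.6 - 3)/(4 - 3) × (4.6 - 5)/(4 - 5) = 0.832000
L_3(4.6) = (4.6 - 2)/(5 - 2) × (4.6 - 3)/(5 - 3) × (4.6 - 4)/(5 - 4) = 0.416000

P(4.6) = (-2)×L_0(4.6) + 0×L_1(4.6) + 15×L_2(4.6) + 4×L_3(4.6)
P(4.6) = 14.016000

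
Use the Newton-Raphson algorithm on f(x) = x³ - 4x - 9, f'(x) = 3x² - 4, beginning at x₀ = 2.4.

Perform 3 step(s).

f(x) = x³ - 4x - 9
f'(x) = 3x² - 4
x₀ = 2.4

Newton-Raphson formula: x_{n+1} = x_n - f(x_n)/f'(x_n)

Iteration 1:
  f(2.400000) = -4.776000
  f'(2.400000) = 13.280000
  x_1 = 2.400000 - (-4.776000)/13.280000 = 2.759639
Iteration 2:
  f(2.759639) = 0.977763
  f'(2.759639) = 18.846815
  x_2 = 2.759639 - 0.977763/18.846815 = 2.707759
Iteration 3:
  f(2.707759) = 0.022143
  f'(2.707759) = 17.995878
  x_3 = 2.707759 - 0.022143/17.995878 = 2.706529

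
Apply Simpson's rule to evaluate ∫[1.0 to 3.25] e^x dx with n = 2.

f(x) = e^x
a = 1.0, b = 3.25, n = 2
h = (b - a)/n = 1.125000

Simpson's rule: (h/3)[f(x₀) + 4f(x₁) + 2f(x₂) + ... + f(xₙ)]

x_0 = 1.0000, f(x_0) = 2.718282, coefficient = 1
x_1 = 2.1250, f(x_1) = 8.372897, coefficient = 4
x_2 = 3.2500, f(x_2) = 25.790340, coefficient = 1

I ≈ (1.125000/3) × 62.000212 = 23.250079
Exact value: 23.072058
Error: 0.178021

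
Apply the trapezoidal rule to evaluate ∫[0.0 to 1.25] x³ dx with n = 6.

f(x) = x³
a = 0.0, b = 1.25, n = 6
h = (b - a)/n = 0.208333

Trapezoidal rule: (h/2)[f(x₀) + 2f(x₁) + 2f(x₂) + ... + f(xₙ)]

x_0 = 0.0000, f(x_0) = 0.000000, coefficient = 1
x_1 = 0.2083, f(x_1) = 0.009042, coefficient = 2
x_2 = 0.4167, f(x_2) = 0.072338, coefficient = 2
x_3 = 0.6250, f(x_3) = 0.244141, coefficient = 2
x_4 = 0.8333, f(x_4) = 0.578704, coefficient = 2
x_5 = 1.0417, f(x_5) = 1.130281, coefficient = 2
x_6 = 1.2500, f(x_6) = 1.953125, coefficient = 1

I ≈ (0.208333/2) × 6.022135 = 0.627306
Exact value: 0.610352
Error: 0.016954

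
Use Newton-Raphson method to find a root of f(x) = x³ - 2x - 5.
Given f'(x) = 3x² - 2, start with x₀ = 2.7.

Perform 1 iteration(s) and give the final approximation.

f(x) = x³ - 2x - 5
f'(x) = 3x² - 2
x₀ = 2.7

Newton-Raphson formula: x_{n+1} = x_n - f(x_n)/f'(x_n)

Iteration 1:
  f(2.700000) = 9.283000
  f'(2.700000) = 19.870000
  x_1 = 2.700000 - 9.283000/19.870000 = 2.232813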